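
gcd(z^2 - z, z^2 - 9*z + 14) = 1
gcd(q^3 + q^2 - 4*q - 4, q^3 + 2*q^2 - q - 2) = q^2 + 3*q + 2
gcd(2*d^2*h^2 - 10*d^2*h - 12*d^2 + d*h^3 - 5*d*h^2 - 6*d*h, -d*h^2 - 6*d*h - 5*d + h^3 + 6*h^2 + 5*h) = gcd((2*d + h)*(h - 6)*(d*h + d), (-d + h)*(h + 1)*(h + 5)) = h + 1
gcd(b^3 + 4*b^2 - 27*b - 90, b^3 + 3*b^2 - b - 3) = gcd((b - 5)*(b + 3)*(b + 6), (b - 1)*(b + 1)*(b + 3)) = b + 3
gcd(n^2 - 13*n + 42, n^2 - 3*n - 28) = n - 7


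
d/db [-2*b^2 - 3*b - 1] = -4*b - 3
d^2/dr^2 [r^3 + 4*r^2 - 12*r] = 6*r + 8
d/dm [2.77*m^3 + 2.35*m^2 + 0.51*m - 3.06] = 8.31*m^2 + 4.7*m + 0.51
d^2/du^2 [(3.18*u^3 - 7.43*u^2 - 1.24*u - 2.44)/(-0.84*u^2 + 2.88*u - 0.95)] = (-3.5527136788005e-15*u^5 + 1.4210854715202e-14*u^4 - 9.97790400000002*u^3 + 26.958024*u^2 - 58.573908*u + 56.778862)/(0.592704*u^6 - 6.096384*u^5 + 22.912848*u^4 - 37.677312*u^3 + 25.91334*u^2 - 7.7976*u + 0.857375)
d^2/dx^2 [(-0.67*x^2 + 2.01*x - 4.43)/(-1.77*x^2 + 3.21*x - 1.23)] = (-4.98078*x^3 + 74.52054*x^2 - 124.76376*x + 58.16034)/(5.545233*x^6 - 30.169827*x^5 + 66.275172*x^4 - 75.007107*x^3 + 46.055628*x^2 - 14.569227*x + 1.860867)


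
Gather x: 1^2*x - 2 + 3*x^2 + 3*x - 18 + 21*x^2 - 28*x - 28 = 24*x^2 - 24*x - 48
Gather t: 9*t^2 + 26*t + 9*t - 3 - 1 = 9*t^2 + 35*t - 4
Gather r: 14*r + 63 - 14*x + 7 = 14*r - 14*x + 70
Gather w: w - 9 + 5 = w - 4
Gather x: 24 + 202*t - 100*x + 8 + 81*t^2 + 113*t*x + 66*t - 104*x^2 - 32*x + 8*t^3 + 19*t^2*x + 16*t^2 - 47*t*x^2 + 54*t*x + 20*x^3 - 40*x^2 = 8*t^3 + 97*t^2 + 268*t + 20*x^3 + x^2*(-47*t - 144) + x*(19*t^2 + 167*t - 132) + 32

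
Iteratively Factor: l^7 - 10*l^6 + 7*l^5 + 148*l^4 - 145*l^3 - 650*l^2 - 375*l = (l - 5)*(l^6 - 5*l^5 - 18*l^4 + 58*l^3 + 145*l^2 + 75*l) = (l - 5)*(l + 3)*(l^5 - 8*l^4 + 6*l^3 + 40*l^2 + 25*l) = (l - 5)*(l + 1)*(l + 3)*(l^4 - 9*l^3 + 15*l^2 + 25*l) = (l - 5)^2*(l + 1)*(l + 3)*(l^3 - 4*l^2 - 5*l) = (l - 5)^2*(l + 1)^2*(l + 3)*(l^2 - 5*l) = l*(l - 5)^2*(l + 1)^2*(l + 3)*(l - 5)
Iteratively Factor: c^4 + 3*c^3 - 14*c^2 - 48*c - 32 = (c + 1)*(c^3 + 2*c^2 - 16*c - 32) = (c - 4)*(c + 1)*(c^2 + 6*c + 8) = (c - 4)*(c + 1)*(c + 2)*(c + 4)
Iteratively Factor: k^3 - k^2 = (k - 1)*(k^2) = k*(k - 1)*(k)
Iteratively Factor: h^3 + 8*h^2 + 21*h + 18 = (h + 3)*(h^2 + 5*h + 6) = (h + 3)^2*(h + 2)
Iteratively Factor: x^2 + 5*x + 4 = (x + 4)*(x + 1)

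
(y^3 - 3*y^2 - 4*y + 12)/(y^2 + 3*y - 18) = (y^2 - 4)/(y + 6)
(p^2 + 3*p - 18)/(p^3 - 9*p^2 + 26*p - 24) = (p + 6)/(p^2 - 6*p + 8)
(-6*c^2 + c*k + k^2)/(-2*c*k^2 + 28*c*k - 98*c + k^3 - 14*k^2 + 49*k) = (3*c + k)/(k^2 - 14*k + 49)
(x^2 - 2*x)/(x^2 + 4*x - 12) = x/(x + 6)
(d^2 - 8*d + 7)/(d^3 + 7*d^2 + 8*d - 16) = (d - 7)/(d^2 + 8*d + 16)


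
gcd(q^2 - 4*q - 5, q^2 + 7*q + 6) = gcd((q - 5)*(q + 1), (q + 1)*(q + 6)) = q + 1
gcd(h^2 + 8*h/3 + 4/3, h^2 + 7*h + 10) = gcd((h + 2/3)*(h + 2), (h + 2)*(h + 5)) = h + 2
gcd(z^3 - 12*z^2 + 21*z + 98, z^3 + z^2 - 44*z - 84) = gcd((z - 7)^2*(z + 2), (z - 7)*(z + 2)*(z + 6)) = z^2 - 5*z - 14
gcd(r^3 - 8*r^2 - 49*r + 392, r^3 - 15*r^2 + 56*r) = r^2 - 15*r + 56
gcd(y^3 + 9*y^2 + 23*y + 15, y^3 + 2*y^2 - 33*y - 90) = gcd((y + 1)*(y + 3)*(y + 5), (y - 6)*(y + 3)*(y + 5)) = y^2 + 8*y + 15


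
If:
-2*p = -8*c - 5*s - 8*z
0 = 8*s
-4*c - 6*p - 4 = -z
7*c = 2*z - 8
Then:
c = -192/217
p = 16/217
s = 0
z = 28/31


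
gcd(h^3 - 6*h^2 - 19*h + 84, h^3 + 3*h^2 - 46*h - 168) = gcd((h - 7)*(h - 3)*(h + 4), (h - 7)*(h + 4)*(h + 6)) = h^2 - 3*h - 28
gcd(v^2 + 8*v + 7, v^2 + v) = v + 1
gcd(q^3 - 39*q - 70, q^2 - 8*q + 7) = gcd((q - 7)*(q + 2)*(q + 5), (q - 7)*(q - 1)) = q - 7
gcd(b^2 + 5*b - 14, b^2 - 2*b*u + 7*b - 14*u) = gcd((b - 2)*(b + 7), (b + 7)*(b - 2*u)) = b + 7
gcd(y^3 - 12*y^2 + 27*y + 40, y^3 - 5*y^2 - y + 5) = y^2 - 4*y - 5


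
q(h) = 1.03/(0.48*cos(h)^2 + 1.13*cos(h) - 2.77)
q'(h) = 1.03*(0.96*sin(h)*cos(h) + 1.13*sin(h))/(0.48*cos(h)^2 + 1.13*cos(h) - 2.77)^2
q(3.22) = -0.30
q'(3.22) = -0.00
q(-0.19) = -0.86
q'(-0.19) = -0.28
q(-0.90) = -0.55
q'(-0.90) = -0.39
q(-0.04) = -0.89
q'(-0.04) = -0.06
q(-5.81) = -0.74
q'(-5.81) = 0.49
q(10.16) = -0.31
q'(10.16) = -0.03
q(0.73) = -0.62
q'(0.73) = 0.46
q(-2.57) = -0.30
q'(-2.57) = -0.02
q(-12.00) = -0.70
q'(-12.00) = 0.49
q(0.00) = -0.89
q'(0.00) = 0.00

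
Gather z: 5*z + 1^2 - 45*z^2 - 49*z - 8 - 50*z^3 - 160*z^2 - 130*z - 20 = -50*z^3 - 205*z^2 - 174*z - 27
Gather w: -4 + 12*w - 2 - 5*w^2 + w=-5*w^2 + 13*w - 6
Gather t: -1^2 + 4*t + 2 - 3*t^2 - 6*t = -3*t^2 - 2*t + 1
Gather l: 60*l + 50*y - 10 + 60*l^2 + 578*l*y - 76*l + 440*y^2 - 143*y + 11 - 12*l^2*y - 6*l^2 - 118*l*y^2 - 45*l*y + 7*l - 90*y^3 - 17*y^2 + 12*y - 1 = l^2*(54 - 12*y) + l*(-118*y^2 + 533*y - 9) - 90*y^3 + 423*y^2 - 81*y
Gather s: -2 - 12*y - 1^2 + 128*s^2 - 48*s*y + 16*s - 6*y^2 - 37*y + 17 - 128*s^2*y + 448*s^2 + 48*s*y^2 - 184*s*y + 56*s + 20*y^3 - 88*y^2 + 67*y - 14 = s^2*(576 - 128*y) + s*(48*y^2 - 232*y + 72) + 20*y^3 - 94*y^2 + 18*y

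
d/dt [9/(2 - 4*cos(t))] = -9*sin(t)/(2*cos(t) - 1)^2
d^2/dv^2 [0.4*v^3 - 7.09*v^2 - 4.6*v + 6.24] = 2.4*v - 14.18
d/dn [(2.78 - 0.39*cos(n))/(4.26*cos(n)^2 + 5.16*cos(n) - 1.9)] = (-1.6614*cos(n)^2 + 23.6856*cos(n) + 13.6038)*sin(n)/(18.1476*cos(n)^4 + 43.9632*cos(n)^3 + 10.4376*cos(n)^2 - 19.608*cos(n) + 3.61)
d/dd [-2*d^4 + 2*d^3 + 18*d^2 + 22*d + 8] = -8*d^3 + 6*d^2 + 36*d + 22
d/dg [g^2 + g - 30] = 2*g + 1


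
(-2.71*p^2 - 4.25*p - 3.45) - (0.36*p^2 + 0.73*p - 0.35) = -3.07*p^2 - 4.98*p - 3.1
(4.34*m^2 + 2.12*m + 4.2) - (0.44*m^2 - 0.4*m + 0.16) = 3.9*m^2 + 2.52*m + 4.04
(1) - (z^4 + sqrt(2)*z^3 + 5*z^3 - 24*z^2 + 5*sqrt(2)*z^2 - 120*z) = -z^4 - 5*z^3 - sqrt(2)*z^3 - 5*sqrt(2)*z^2 + 24*z^2 + 120*z + 1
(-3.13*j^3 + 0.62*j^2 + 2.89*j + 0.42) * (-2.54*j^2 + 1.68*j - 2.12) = 7.9502*j^5 - 6.8332*j^4 + 0.3366*j^3 + 2.474*j^2 - 5.4212*j - 0.8904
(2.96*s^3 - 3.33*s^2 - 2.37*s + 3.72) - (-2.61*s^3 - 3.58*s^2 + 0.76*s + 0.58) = 5.57*s^3 + 0.25*s^2 - 3.13*s + 3.14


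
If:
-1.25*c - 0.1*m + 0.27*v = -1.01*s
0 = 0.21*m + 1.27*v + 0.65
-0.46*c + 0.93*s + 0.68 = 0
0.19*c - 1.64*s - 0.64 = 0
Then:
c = 0.90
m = -10.73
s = -0.29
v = 1.26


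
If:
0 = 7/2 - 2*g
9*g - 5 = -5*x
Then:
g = 7/4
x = -43/20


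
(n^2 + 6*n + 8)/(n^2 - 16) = (n + 2)/(n - 4)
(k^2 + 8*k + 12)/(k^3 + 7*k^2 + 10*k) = (k + 6)/(k*(k + 5))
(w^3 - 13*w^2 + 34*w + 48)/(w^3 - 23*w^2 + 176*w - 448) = (w^2 - 5*w - 6)/(w^2 - 15*w + 56)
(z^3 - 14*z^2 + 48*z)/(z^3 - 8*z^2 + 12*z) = (z - 8)/(z - 2)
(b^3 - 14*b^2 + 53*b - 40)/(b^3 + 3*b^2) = (b^3 - 14*b^2 + 53*b - 40)/(b^2*(b + 3))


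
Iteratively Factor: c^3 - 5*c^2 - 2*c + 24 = (c - 3)*(c^2 - 2*c - 8) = (c - 3)*(c + 2)*(c - 4)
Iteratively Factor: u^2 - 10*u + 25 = (u - 5)*(u - 5)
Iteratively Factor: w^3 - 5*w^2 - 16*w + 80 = (w - 4)*(w^2 - w - 20) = (w - 4)*(w + 4)*(w - 5)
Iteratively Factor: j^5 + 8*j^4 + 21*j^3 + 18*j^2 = (j + 2)*(j^4 + 6*j^3 + 9*j^2) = (j + 2)*(j + 3)*(j^3 + 3*j^2) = j*(j + 2)*(j + 3)*(j^2 + 3*j) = j^2*(j + 2)*(j + 3)*(j + 3)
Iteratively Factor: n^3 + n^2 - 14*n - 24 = (n + 3)*(n^2 - 2*n - 8) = (n + 2)*(n + 3)*(n - 4)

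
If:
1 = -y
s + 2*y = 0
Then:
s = 2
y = -1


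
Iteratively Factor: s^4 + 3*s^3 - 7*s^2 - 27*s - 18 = (s + 3)*(s^3 - 7*s - 6) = (s - 3)*(s + 3)*(s^2 + 3*s + 2) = (s - 3)*(s + 1)*(s + 3)*(s + 2)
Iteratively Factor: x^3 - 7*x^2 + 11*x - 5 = (x - 5)*(x^2 - 2*x + 1) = (x - 5)*(x - 1)*(x - 1)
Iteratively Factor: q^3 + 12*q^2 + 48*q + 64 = (q + 4)*(q^2 + 8*q + 16) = (q + 4)^2*(q + 4)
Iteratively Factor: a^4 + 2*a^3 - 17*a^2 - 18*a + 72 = (a + 4)*(a^3 - 2*a^2 - 9*a + 18) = (a - 3)*(a + 4)*(a^2 + a - 6) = (a - 3)*(a - 2)*(a + 4)*(a + 3)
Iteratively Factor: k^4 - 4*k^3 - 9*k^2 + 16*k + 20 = (k - 5)*(k^3 + k^2 - 4*k - 4) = (k - 5)*(k - 2)*(k^2 + 3*k + 2) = (k - 5)*(k - 2)*(k + 1)*(k + 2)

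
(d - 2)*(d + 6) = d^2 + 4*d - 12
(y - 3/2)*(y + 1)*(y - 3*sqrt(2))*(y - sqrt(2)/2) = y^4 - 7*sqrt(2)*y^3/2 - y^3/2 + 3*y^2/2 + 7*sqrt(2)*y^2/4 - 3*y/2 + 21*sqrt(2)*y/4 - 9/2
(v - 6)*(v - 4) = v^2 - 10*v + 24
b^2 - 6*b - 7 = (b - 7)*(b + 1)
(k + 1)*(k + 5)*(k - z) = k^3 - k^2*z + 6*k^2 - 6*k*z + 5*k - 5*z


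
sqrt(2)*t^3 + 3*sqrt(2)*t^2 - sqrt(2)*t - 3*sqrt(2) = (t - 1)*(t + 3)*(sqrt(2)*t + sqrt(2))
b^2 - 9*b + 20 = (b - 5)*(b - 4)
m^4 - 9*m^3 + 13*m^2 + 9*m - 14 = (m - 7)*(m - 2)*(m - 1)*(m + 1)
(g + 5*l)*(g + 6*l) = g^2 + 11*g*l + 30*l^2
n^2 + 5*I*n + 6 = (n - I)*(n + 6*I)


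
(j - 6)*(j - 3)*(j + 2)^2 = j^4 - 5*j^3 - 14*j^2 + 36*j + 72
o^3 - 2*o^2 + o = o*(o - 1)^2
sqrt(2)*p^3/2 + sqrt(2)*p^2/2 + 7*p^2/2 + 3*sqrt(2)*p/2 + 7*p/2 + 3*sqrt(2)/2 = (p + 1)*(p + 3*sqrt(2))*(sqrt(2)*p/2 + 1/2)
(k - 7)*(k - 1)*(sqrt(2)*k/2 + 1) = sqrt(2)*k^3/2 - 4*sqrt(2)*k^2 + k^2 - 8*k + 7*sqrt(2)*k/2 + 7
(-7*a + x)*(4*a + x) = -28*a^2 - 3*a*x + x^2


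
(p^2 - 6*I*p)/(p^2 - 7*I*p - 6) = p/(p - I)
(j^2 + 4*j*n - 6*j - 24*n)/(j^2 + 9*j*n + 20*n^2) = (j - 6)/(j + 5*n)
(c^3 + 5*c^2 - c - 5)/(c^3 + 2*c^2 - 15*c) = (c^2 - 1)/(c*(c - 3))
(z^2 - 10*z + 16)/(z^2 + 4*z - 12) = (z - 8)/(z + 6)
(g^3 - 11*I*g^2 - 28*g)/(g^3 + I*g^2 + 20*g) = (g - 7*I)/(g + 5*I)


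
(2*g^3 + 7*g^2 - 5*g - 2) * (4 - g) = -2*g^4 + g^3 + 33*g^2 - 18*g - 8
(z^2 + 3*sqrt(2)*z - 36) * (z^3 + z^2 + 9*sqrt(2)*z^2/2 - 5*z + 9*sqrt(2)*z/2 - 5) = z^5 + z^4 + 15*sqrt(2)*z^4/2 - 14*z^3 + 15*sqrt(2)*z^3/2 - 177*sqrt(2)*z^2 - 14*z^2 - 177*sqrt(2)*z + 180*z + 180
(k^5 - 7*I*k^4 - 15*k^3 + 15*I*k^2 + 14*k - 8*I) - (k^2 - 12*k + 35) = k^5 - 7*I*k^4 - 15*k^3 - k^2 + 15*I*k^2 + 26*k - 35 - 8*I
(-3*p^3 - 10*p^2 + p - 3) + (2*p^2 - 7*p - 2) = -3*p^3 - 8*p^2 - 6*p - 5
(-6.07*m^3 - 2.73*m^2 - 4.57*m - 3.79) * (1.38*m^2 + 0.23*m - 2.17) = -8.3766*m^5 - 5.1635*m^4 + 6.2374*m^3 - 0.3572*m^2 + 9.0452*m + 8.2243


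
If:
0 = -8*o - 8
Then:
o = -1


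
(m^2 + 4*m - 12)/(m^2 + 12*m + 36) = (m - 2)/(m + 6)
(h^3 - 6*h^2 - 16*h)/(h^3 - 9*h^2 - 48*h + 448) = h*(h + 2)/(h^2 - h - 56)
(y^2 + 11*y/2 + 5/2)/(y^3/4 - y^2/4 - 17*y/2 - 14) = 2*(2*y^2 + 11*y + 5)/(y^3 - y^2 - 34*y - 56)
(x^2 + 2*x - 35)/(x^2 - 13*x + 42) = (x^2 + 2*x - 35)/(x^2 - 13*x + 42)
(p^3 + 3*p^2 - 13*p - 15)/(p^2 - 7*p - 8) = (p^2 + 2*p - 15)/(p - 8)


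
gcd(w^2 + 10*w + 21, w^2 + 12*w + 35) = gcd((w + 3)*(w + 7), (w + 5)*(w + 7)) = w + 7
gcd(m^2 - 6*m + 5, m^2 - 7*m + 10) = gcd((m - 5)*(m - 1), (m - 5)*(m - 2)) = m - 5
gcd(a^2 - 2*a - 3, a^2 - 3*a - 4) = a + 1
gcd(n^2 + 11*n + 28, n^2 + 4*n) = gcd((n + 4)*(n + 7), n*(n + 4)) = n + 4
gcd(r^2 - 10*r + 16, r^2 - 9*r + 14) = r - 2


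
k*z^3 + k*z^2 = z^2*(k*z + k)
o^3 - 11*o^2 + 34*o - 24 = (o - 6)*(o - 4)*(o - 1)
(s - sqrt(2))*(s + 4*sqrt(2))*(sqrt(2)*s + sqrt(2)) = sqrt(2)*s^3 + sqrt(2)*s^2 + 6*s^2 - 8*sqrt(2)*s + 6*s - 8*sqrt(2)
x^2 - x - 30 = (x - 6)*(x + 5)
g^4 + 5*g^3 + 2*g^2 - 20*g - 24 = (g - 2)*(g + 2)^2*(g + 3)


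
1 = 1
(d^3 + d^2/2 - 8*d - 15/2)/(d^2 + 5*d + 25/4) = 2*(d^2 - 2*d - 3)/(2*d + 5)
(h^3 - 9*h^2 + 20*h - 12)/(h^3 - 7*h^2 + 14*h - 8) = (h - 6)/(h - 4)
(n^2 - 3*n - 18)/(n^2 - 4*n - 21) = (n - 6)/(n - 7)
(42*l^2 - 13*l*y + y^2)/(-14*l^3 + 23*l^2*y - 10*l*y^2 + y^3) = (-6*l + y)/(2*l^2 - 3*l*y + y^2)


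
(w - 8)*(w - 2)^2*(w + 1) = w^4 - 11*w^3 + 24*w^2 + 4*w - 32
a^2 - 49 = (a - 7)*(a + 7)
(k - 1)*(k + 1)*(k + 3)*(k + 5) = k^4 + 8*k^3 + 14*k^2 - 8*k - 15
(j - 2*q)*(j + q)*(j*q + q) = j^3*q - j^2*q^2 + j^2*q - 2*j*q^3 - j*q^2 - 2*q^3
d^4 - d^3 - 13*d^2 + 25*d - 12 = (d - 3)*(d - 1)^2*(d + 4)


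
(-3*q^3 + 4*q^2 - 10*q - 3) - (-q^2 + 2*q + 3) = -3*q^3 + 5*q^2 - 12*q - 6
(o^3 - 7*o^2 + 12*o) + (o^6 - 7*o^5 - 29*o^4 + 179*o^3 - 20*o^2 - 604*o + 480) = o^6 - 7*o^5 - 29*o^4 + 180*o^3 - 27*o^2 - 592*o + 480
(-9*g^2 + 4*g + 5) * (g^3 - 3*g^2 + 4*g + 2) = -9*g^5 + 31*g^4 - 43*g^3 - 17*g^2 + 28*g + 10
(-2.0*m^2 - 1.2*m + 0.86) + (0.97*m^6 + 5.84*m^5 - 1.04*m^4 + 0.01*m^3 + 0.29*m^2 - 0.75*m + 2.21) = 0.97*m^6 + 5.84*m^5 - 1.04*m^4 + 0.01*m^3 - 1.71*m^2 - 1.95*m + 3.07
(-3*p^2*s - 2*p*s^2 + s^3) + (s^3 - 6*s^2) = -3*p^2*s - 2*p*s^2 + 2*s^3 - 6*s^2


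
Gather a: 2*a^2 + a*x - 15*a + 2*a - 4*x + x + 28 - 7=2*a^2 + a*(x - 13) - 3*x + 21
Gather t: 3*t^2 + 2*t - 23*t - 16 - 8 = 3*t^2 - 21*t - 24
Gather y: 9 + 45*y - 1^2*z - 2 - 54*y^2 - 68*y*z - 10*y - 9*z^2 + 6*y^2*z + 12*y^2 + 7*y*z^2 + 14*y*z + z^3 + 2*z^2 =y^2*(6*z - 42) + y*(7*z^2 - 54*z + 35) + z^3 - 7*z^2 - z + 7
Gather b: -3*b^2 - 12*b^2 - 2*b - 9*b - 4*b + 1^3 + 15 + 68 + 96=-15*b^2 - 15*b + 180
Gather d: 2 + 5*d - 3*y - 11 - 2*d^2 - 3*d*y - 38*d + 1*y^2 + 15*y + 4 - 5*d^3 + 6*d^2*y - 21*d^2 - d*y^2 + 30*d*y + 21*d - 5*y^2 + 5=-5*d^3 + d^2*(6*y - 23) + d*(-y^2 + 27*y - 12) - 4*y^2 + 12*y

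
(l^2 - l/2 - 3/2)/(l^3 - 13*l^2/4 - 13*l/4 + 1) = 2*(2*l - 3)/(4*l^2 - 17*l + 4)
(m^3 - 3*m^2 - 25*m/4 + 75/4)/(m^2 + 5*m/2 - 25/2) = (2*m^2 - m - 15)/(2*(m + 5))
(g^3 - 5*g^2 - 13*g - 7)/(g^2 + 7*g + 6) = (g^2 - 6*g - 7)/(g + 6)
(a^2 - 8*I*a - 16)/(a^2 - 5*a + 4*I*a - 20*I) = (a^2 - 8*I*a - 16)/(a^2 + a*(-5 + 4*I) - 20*I)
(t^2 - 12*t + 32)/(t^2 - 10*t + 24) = (t - 8)/(t - 6)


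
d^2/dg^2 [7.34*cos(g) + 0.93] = -7.34*cos(g)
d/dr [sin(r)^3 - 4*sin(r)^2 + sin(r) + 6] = (3*sin(r)^2 - 8*sin(r) + 1)*cos(r)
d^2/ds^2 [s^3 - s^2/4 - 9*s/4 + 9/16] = 6*s - 1/2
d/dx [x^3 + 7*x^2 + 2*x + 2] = 3*x^2 + 14*x + 2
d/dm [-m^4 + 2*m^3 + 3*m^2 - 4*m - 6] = -4*m^3 + 6*m^2 + 6*m - 4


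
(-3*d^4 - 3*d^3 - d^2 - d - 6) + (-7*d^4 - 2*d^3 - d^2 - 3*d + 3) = -10*d^4 - 5*d^3 - 2*d^2 - 4*d - 3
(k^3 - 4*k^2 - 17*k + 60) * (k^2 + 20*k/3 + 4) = k^5 + 8*k^4/3 - 119*k^3/3 - 208*k^2/3 + 332*k + 240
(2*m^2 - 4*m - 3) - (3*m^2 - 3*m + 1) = -m^2 - m - 4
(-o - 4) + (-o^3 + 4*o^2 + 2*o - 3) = -o^3 + 4*o^2 + o - 7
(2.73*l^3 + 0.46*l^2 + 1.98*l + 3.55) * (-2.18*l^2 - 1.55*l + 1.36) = -5.9514*l^5 - 5.2343*l^4 - 1.3166*l^3 - 10.1824*l^2 - 2.8097*l + 4.828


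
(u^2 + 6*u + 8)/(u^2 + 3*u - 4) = (u + 2)/(u - 1)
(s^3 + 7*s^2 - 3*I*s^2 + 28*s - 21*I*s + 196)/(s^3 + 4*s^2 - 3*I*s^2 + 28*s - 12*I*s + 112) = (s + 7)/(s + 4)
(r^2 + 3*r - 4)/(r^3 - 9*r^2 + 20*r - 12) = (r + 4)/(r^2 - 8*r + 12)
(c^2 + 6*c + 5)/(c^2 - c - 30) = (c + 1)/(c - 6)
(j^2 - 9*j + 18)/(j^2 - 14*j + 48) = (j - 3)/(j - 8)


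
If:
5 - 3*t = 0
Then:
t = 5/3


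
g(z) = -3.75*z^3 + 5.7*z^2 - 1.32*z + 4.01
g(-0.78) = 10.29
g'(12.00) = -1484.52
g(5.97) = -598.63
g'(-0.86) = -19.44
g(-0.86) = 11.75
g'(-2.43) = -95.45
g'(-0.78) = -17.06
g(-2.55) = 106.62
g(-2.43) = 94.68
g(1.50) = 2.20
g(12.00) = -5671.03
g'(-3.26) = -158.04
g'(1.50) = -9.53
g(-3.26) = 198.81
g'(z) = -11.25*z^2 + 11.4*z - 1.32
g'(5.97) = -334.22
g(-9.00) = 3211.34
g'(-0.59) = -11.96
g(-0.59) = 7.54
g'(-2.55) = -103.54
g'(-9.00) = -1015.17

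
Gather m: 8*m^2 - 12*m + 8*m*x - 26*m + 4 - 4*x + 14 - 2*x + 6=8*m^2 + m*(8*x - 38) - 6*x + 24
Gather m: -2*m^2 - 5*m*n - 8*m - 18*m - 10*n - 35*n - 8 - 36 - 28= -2*m^2 + m*(-5*n - 26) - 45*n - 72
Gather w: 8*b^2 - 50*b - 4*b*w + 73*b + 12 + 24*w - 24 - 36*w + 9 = 8*b^2 + 23*b + w*(-4*b - 12) - 3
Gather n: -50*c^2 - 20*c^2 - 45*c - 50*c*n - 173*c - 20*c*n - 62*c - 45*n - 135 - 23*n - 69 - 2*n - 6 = -70*c^2 - 280*c + n*(-70*c - 70) - 210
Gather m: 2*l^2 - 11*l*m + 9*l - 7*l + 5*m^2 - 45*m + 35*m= 2*l^2 + 2*l + 5*m^2 + m*(-11*l - 10)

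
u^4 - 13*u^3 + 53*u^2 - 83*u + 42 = (u - 7)*(u - 3)*(u - 2)*(u - 1)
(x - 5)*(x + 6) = x^2 + x - 30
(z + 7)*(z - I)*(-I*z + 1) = -I*z^3 - 7*I*z^2 - I*z - 7*I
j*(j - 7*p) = j^2 - 7*j*p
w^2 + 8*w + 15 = (w + 3)*(w + 5)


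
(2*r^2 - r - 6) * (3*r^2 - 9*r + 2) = 6*r^4 - 21*r^3 - 5*r^2 + 52*r - 12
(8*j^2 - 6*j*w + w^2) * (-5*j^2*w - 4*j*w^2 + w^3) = -40*j^4*w - 2*j^3*w^2 + 27*j^2*w^3 - 10*j*w^4 + w^5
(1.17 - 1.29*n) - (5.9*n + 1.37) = -7.19*n - 0.2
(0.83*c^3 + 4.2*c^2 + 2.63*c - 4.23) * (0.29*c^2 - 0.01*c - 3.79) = 0.2407*c^5 + 1.2097*c^4 - 2.425*c^3 - 17.171*c^2 - 9.9254*c + 16.0317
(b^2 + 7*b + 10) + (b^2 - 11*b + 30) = 2*b^2 - 4*b + 40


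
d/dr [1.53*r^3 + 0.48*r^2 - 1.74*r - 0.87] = 4.59*r^2 + 0.96*r - 1.74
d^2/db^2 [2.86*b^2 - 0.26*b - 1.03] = 5.72000000000000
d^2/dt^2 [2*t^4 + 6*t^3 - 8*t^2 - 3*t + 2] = 24*t^2 + 36*t - 16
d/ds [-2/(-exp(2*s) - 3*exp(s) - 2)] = (-4*exp(s) - 6)*exp(s)/(exp(2*s) + 3*exp(s) + 2)^2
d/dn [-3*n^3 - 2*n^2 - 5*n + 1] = -9*n^2 - 4*n - 5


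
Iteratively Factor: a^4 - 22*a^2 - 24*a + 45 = (a - 1)*(a^3 + a^2 - 21*a - 45) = (a - 1)*(a + 3)*(a^2 - 2*a - 15) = (a - 5)*(a - 1)*(a + 3)*(a + 3)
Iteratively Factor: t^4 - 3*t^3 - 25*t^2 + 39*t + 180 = (t - 4)*(t^3 + t^2 - 21*t - 45) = (t - 4)*(t + 3)*(t^2 - 2*t - 15) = (t - 5)*(t - 4)*(t + 3)*(t + 3)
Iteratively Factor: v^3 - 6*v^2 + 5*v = (v - 1)*(v^2 - 5*v) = v*(v - 1)*(v - 5)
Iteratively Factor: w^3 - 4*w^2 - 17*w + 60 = (w + 4)*(w^2 - 8*w + 15) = (w - 3)*(w + 4)*(w - 5)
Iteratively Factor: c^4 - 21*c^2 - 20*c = (c + 4)*(c^3 - 4*c^2 - 5*c) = c*(c + 4)*(c^2 - 4*c - 5) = c*(c + 1)*(c + 4)*(c - 5)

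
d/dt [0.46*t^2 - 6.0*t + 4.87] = 0.92*t - 6.0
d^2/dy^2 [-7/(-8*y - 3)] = 896/(8*y + 3)^3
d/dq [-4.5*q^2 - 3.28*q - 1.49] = -9.0*q - 3.28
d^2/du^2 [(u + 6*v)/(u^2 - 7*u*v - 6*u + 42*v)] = 2*((u + 6*v)*(-2*u + 7*v + 6)^2 + (-3*u + v + 6)*(u^2 - 7*u*v - 6*u + 42*v))/(u^2 - 7*u*v - 6*u + 42*v)^3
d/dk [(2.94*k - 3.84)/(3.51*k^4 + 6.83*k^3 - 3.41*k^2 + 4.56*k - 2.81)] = (-30.9582*k^4 + 13.7532*k^3 + 88.707*k^2 - 26.1888*k + 9.249)/(12.3201*k^8 + 47.9466*k^7 + 22.7107*k^6 - 14.5694*k^5 + 54.1915*k^4 - 69.4838*k^3 + 39.9578*k^2 - 25.6272*k + 7.8961)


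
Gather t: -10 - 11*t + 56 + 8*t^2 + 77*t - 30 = 8*t^2 + 66*t + 16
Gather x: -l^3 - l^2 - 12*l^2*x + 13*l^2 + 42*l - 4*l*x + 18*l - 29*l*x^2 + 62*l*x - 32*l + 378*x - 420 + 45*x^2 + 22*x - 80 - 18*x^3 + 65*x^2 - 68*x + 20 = -l^3 + 12*l^2 + 28*l - 18*x^3 + x^2*(110 - 29*l) + x*(-12*l^2 + 58*l + 332) - 480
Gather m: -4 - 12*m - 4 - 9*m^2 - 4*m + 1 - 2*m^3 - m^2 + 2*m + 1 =-2*m^3 - 10*m^2 - 14*m - 6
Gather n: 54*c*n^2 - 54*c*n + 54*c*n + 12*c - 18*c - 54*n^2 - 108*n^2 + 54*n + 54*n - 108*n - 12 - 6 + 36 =-6*c + n^2*(54*c - 162) + 18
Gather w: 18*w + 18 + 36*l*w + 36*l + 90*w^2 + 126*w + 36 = 36*l + 90*w^2 + w*(36*l + 144) + 54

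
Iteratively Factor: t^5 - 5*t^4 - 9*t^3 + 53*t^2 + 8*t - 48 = (t + 1)*(t^4 - 6*t^3 - 3*t^2 + 56*t - 48) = (t - 1)*(t + 1)*(t^3 - 5*t^2 - 8*t + 48) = (t - 4)*(t - 1)*(t + 1)*(t^2 - t - 12) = (t - 4)*(t - 1)*(t + 1)*(t + 3)*(t - 4)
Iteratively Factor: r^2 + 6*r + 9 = (r + 3)*(r + 3)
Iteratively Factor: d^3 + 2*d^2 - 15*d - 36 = (d + 3)*(d^2 - d - 12) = (d - 4)*(d + 3)*(d + 3)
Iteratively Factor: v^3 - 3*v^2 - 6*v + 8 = (v - 4)*(v^2 + v - 2) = (v - 4)*(v + 2)*(v - 1)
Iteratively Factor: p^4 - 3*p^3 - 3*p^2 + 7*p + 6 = (p + 1)*(p^3 - 4*p^2 + p + 6) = (p - 2)*(p + 1)*(p^2 - 2*p - 3) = (p - 2)*(p + 1)^2*(p - 3)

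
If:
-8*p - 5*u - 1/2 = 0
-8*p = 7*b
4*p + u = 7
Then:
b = -71/21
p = 71/24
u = -29/6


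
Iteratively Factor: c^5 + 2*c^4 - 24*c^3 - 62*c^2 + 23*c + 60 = (c - 5)*(c^4 + 7*c^3 + 11*c^2 - 7*c - 12) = (c - 5)*(c + 3)*(c^3 + 4*c^2 - c - 4) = (c - 5)*(c + 1)*(c + 3)*(c^2 + 3*c - 4) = (c - 5)*(c + 1)*(c + 3)*(c + 4)*(c - 1)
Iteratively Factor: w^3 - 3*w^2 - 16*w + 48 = (w - 3)*(w^2 - 16) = (w - 3)*(w + 4)*(w - 4)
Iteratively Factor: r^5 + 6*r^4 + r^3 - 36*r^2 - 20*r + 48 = (r + 2)*(r^4 + 4*r^3 - 7*r^2 - 22*r + 24) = (r - 2)*(r + 2)*(r^3 + 6*r^2 + 5*r - 12) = (r - 2)*(r + 2)*(r + 4)*(r^2 + 2*r - 3) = (r - 2)*(r + 2)*(r + 3)*(r + 4)*(r - 1)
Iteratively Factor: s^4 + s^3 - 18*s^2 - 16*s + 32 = (s + 4)*(s^3 - 3*s^2 - 6*s + 8) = (s - 1)*(s + 4)*(s^2 - 2*s - 8) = (s - 4)*(s - 1)*(s + 4)*(s + 2)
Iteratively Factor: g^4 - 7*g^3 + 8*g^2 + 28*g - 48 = (g - 4)*(g^3 - 3*g^2 - 4*g + 12) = (g - 4)*(g - 2)*(g^2 - g - 6) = (g - 4)*(g - 2)*(g + 2)*(g - 3)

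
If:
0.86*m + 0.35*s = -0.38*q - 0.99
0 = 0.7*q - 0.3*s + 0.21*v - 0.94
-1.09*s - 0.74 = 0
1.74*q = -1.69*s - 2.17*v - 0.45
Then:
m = -1.43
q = 1.26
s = -0.68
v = -0.69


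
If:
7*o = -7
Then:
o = -1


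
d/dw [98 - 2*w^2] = -4*w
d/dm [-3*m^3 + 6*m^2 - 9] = 3*m*(4 - 3*m)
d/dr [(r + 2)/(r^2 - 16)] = (r^2 - 2*r*(r + 2) - 16)/(r^2 - 16)^2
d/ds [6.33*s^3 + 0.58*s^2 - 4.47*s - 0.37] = 18.99*s^2 + 1.16*s - 4.47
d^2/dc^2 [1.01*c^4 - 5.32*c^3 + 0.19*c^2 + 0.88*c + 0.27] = 12.12*c^2 - 31.92*c + 0.38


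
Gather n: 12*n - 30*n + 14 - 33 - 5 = -18*n - 24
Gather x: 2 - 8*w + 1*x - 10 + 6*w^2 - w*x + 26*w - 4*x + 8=6*w^2 + 18*w + x*(-w - 3)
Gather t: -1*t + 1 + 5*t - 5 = 4*t - 4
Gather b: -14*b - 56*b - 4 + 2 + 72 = 70 - 70*b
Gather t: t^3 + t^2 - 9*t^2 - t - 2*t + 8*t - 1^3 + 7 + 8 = t^3 - 8*t^2 + 5*t + 14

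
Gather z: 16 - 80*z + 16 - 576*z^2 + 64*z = -576*z^2 - 16*z + 32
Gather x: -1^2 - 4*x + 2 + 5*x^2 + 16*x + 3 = 5*x^2 + 12*x + 4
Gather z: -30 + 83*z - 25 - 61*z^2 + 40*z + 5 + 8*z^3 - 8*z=8*z^3 - 61*z^2 + 115*z - 50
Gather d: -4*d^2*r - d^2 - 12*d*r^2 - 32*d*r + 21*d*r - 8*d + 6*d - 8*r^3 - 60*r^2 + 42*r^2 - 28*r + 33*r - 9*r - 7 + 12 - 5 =d^2*(-4*r - 1) + d*(-12*r^2 - 11*r - 2) - 8*r^3 - 18*r^2 - 4*r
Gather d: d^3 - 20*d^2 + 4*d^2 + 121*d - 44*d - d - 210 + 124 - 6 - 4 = d^3 - 16*d^2 + 76*d - 96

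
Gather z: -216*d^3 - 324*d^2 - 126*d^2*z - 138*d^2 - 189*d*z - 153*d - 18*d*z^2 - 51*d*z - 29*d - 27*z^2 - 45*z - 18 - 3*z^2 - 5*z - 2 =-216*d^3 - 462*d^2 - 182*d + z^2*(-18*d - 30) + z*(-126*d^2 - 240*d - 50) - 20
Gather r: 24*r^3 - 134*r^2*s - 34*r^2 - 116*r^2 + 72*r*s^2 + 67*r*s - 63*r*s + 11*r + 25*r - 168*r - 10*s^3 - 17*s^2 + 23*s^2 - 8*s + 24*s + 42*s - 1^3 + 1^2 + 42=24*r^3 + r^2*(-134*s - 150) + r*(72*s^2 + 4*s - 132) - 10*s^3 + 6*s^2 + 58*s + 42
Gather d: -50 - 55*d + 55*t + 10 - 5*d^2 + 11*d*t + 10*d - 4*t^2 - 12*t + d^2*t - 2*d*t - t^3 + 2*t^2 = d^2*(t - 5) + d*(9*t - 45) - t^3 - 2*t^2 + 43*t - 40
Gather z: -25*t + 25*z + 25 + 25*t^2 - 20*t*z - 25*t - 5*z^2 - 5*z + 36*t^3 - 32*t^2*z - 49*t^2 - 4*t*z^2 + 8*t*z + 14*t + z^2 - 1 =36*t^3 - 24*t^2 - 36*t + z^2*(-4*t - 4) + z*(-32*t^2 - 12*t + 20) + 24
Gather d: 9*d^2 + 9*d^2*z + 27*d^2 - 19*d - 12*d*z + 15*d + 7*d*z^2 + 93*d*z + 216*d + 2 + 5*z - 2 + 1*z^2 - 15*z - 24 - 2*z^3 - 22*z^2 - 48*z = d^2*(9*z + 36) + d*(7*z^2 + 81*z + 212) - 2*z^3 - 21*z^2 - 58*z - 24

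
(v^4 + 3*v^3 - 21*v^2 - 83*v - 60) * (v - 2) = v^5 + v^4 - 27*v^3 - 41*v^2 + 106*v + 120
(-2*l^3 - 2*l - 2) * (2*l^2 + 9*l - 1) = -4*l^5 - 18*l^4 - 2*l^3 - 22*l^2 - 16*l + 2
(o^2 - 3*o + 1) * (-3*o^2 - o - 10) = -3*o^4 + 8*o^3 - 10*o^2 + 29*o - 10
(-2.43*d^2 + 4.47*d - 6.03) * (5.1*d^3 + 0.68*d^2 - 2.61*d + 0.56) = -12.393*d^5 + 21.1446*d^4 - 21.3711*d^3 - 17.1279*d^2 + 18.2415*d - 3.3768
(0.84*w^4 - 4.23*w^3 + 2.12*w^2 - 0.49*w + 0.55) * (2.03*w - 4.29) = 1.7052*w^5 - 12.1905*w^4 + 22.4503*w^3 - 10.0895*w^2 + 3.2186*w - 2.3595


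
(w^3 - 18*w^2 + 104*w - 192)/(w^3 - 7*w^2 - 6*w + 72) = (w - 8)/(w + 3)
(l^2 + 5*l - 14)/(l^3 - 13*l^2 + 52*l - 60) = (l + 7)/(l^2 - 11*l + 30)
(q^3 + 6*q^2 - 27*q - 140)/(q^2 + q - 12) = (q^2 + 2*q - 35)/(q - 3)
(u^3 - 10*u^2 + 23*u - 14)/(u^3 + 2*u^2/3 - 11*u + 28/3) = 3*(u^2 - 9*u + 14)/(3*u^2 + 5*u - 28)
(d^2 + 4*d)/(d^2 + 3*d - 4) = d/(d - 1)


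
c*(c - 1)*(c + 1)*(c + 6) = c^4 + 6*c^3 - c^2 - 6*c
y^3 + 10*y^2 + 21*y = y*(y + 3)*(y + 7)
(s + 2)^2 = s^2 + 4*s + 4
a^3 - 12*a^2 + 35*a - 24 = (a - 8)*(a - 3)*(a - 1)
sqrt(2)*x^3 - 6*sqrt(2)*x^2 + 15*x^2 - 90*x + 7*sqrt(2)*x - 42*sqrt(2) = (x - 6)*(x + 7*sqrt(2))*(sqrt(2)*x + 1)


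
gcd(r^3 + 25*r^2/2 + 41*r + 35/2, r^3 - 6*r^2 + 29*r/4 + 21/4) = r + 1/2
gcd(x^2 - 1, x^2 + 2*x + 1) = x + 1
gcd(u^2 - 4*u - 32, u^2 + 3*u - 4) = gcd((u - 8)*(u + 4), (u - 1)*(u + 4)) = u + 4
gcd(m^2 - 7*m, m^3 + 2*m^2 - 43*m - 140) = m - 7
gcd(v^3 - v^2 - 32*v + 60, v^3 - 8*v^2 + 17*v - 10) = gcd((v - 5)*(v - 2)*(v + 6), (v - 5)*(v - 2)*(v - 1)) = v^2 - 7*v + 10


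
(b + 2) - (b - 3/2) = 7/2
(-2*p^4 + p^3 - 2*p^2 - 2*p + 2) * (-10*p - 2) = 20*p^5 - 6*p^4 + 18*p^3 + 24*p^2 - 16*p - 4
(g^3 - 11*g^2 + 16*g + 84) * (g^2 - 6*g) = g^5 - 17*g^4 + 82*g^3 - 12*g^2 - 504*g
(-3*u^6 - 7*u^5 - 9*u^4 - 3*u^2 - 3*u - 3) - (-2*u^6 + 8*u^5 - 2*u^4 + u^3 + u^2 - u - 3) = -u^6 - 15*u^5 - 7*u^4 - u^3 - 4*u^2 - 2*u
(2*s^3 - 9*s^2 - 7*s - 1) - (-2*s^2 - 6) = 2*s^3 - 7*s^2 - 7*s + 5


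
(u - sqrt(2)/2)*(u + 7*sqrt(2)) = u^2 + 13*sqrt(2)*u/2 - 7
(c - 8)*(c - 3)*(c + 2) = c^3 - 9*c^2 + 2*c + 48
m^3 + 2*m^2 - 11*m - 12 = (m - 3)*(m + 1)*(m + 4)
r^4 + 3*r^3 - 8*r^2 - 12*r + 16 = (r - 2)*(r - 1)*(r + 2)*(r + 4)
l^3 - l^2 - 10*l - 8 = (l - 4)*(l + 1)*(l + 2)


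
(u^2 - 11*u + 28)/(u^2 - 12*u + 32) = (u - 7)/(u - 8)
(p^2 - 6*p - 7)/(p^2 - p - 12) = (-p^2 + 6*p + 7)/(-p^2 + p + 12)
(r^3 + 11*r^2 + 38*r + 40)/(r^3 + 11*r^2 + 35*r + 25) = (r^2 + 6*r + 8)/(r^2 + 6*r + 5)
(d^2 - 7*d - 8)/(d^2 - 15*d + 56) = (d + 1)/(d - 7)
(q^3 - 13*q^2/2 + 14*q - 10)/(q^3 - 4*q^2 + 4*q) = (q - 5/2)/q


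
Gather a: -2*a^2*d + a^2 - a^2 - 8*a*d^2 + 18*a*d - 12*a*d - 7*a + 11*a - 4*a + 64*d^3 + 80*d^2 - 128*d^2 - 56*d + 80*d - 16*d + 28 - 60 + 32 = -2*a^2*d + a*(-8*d^2 + 6*d) + 64*d^3 - 48*d^2 + 8*d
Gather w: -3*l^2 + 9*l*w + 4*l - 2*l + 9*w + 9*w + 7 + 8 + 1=-3*l^2 + 2*l + w*(9*l + 18) + 16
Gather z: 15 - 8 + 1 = 8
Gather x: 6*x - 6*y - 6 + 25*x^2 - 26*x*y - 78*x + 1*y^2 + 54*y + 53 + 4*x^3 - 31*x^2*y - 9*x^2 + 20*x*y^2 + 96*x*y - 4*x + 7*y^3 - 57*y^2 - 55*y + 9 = 4*x^3 + x^2*(16 - 31*y) + x*(20*y^2 + 70*y - 76) + 7*y^3 - 56*y^2 - 7*y + 56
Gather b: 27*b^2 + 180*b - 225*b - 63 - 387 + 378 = 27*b^2 - 45*b - 72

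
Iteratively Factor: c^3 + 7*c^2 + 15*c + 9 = (c + 3)*(c^2 + 4*c + 3) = (c + 3)^2*(c + 1)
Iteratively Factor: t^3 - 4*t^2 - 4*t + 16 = (t - 4)*(t^2 - 4) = (t - 4)*(t + 2)*(t - 2)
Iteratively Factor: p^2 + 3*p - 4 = (p - 1)*(p + 4)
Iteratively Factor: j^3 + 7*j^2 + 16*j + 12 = (j + 3)*(j^2 + 4*j + 4) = (j + 2)*(j + 3)*(j + 2)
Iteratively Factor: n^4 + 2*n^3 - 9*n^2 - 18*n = (n - 3)*(n^3 + 5*n^2 + 6*n) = (n - 3)*(n + 2)*(n^2 + 3*n) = (n - 3)*(n + 2)*(n + 3)*(n)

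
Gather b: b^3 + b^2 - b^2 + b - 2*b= b^3 - b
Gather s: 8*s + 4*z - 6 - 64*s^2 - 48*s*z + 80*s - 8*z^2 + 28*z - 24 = -64*s^2 + s*(88 - 48*z) - 8*z^2 + 32*z - 30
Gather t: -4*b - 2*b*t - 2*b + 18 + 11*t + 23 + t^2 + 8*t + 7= -6*b + t^2 + t*(19 - 2*b) + 48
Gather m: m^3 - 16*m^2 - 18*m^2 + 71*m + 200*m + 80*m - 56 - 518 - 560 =m^3 - 34*m^2 + 351*m - 1134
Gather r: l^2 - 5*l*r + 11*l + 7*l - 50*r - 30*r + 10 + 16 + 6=l^2 + 18*l + r*(-5*l - 80) + 32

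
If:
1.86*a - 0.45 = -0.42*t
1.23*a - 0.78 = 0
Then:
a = 0.63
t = -1.74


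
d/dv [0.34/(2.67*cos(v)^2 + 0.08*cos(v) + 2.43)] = (1.8156*cos(v) + 0.0272)*sin(v)/(2.67*cos(v)^2 + 0.08*cos(v) + 2.43)^2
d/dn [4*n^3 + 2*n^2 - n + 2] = 12*n^2 + 4*n - 1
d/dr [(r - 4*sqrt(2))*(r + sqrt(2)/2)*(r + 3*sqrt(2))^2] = 4*r^3 + 15*sqrt(2)*r^2/2 - 56*r - 87*sqrt(2)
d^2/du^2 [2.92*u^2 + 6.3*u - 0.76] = 5.84000000000000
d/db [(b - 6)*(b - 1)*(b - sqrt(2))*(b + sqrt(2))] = 4*b^3 - 21*b^2 + 8*b + 14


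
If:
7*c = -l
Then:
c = -l/7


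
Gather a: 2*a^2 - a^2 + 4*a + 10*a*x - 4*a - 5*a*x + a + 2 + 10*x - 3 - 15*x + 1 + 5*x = a^2 + a*(5*x + 1)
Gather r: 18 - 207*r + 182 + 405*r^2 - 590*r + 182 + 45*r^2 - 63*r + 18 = 450*r^2 - 860*r + 400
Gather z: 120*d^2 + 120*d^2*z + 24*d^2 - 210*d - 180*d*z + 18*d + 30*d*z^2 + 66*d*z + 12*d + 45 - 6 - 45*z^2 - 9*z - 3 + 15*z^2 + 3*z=144*d^2 - 180*d + z^2*(30*d - 30) + z*(120*d^2 - 114*d - 6) + 36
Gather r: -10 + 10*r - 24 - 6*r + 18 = 4*r - 16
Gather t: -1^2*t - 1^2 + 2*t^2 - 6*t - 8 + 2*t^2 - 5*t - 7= 4*t^2 - 12*t - 16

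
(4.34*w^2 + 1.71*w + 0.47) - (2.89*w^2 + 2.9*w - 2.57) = 1.45*w^2 - 1.19*w + 3.04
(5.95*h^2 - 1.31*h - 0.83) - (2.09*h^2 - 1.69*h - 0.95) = 3.86*h^2 + 0.38*h + 0.12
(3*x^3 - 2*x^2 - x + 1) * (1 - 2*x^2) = -6*x^5 + 4*x^4 + 5*x^3 - 4*x^2 - x + 1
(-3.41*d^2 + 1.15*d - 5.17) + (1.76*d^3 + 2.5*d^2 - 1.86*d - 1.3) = 1.76*d^3 - 0.91*d^2 - 0.71*d - 6.47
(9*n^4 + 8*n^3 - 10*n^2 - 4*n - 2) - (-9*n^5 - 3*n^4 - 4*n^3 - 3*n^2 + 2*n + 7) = 9*n^5 + 12*n^4 + 12*n^3 - 7*n^2 - 6*n - 9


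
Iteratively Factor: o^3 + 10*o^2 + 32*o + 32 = (o + 4)*(o^2 + 6*o + 8) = (o + 2)*(o + 4)*(o + 4)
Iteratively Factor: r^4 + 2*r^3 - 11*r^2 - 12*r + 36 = (r + 3)*(r^3 - r^2 - 8*r + 12) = (r + 3)^2*(r^2 - 4*r + 4) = (r - 2)*(r + 3)^2*(r - 2)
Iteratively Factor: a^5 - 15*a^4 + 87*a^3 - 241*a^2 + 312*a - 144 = (a - 4)*(a^4 - 11*a^3 + 43*a^2 - 69*a + 36) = (a - 4)^2*(a^3 - 7*a^2 + 15*a - 9) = (a - 4)^2*(a - 3)*(a^2 - 4*a + 3) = (a - 4)^2*(a - 3)*(a - 1)*(a - 3)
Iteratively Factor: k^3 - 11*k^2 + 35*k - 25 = (k - 5)*(k^2 - 6*k + 5) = (k - 5)^2*(k - 1)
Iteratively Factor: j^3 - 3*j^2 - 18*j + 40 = (j + 4)*(j^2 - 7*j + 10) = (j - 2)*(j + 4)*(j - 5)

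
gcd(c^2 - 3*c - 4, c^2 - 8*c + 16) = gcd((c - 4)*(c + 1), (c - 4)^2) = c - 4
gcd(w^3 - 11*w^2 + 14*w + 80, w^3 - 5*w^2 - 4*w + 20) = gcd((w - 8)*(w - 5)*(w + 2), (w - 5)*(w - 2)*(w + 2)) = w^2 - 3*w - 10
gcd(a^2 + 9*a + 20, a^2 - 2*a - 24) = a + 4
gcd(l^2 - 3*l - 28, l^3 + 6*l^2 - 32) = l + 4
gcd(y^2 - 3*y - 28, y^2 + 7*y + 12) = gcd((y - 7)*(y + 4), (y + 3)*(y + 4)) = y + 4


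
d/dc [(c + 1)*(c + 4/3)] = 2*c + 7/3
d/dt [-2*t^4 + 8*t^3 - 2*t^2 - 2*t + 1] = -8*t^3 + 24*t^2 - 4*t - 2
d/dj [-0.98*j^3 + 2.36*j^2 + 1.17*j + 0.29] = -2.94*j^2 + 4.72*j + 1.17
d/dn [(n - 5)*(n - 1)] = 2*n - 6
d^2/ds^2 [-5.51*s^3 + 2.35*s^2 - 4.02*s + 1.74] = 4.7 - 33.06*s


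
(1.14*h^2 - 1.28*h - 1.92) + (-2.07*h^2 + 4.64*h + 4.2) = -0.93*h^2 + 3.36*h + 2.28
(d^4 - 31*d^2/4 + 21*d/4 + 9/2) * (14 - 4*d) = -4*d^5 + 14*d^4 + 31*d^3 - 259*d^2/2 + 111*d/2 + 63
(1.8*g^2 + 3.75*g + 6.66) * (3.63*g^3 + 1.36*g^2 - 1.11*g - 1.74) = 6.534*g^5 + 16.0605*g^4 + 27.2778*g^3 + 1.7631*g^2 - 13.9176*g - 11.5884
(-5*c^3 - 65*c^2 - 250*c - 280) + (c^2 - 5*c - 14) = -5*c^3 - 64*c^2 - 255*c - 294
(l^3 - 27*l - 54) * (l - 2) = l^4 - 2*l^3 - 27*l^2 + 108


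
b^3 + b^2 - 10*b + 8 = (b - 2)*(b - 1)*(b + 4)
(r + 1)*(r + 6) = r^2 + 7*r + 6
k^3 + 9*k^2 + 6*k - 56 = (k - 2)*(k + 4)*(k + 7)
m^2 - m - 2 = (m - 2)*(m + 1)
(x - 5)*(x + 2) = x^2 - 3*x - 10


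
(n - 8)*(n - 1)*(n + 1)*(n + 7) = n^4 - n^3 - 57*n^2 + n + 56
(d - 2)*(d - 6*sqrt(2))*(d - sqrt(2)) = d^3 - 7*sqrt(2)*d^2 - 2*d^2 + 12*d + 14*sqrt(2)*d - 24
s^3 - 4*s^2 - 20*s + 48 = (s - 6)*(s - 2)*(s + 4)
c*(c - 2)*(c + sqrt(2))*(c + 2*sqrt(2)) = c^4 - 2*c^3 + 3*sqrt(2)*c^3 - 6*sqrt(2)*c^2 + 4*c^2 - 8*c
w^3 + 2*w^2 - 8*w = w*(w - 2)*(w + 4)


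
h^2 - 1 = (h - 1)*(h + 1)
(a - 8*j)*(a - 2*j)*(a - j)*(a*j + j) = a^4*j - 11*a^3*j^2 + a^3*j + 26*a^2*j^3 - 11*a^2*j^2 - 16*a*j^4 + 26*a*j^3 - 16*j^4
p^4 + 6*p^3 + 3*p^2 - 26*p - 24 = (p - 2)*(p + 1)*(p + 3)*(p + 4)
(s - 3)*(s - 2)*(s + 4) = s^3 - s^2 - 14*s + 24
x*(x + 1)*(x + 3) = x^3 + 4*x^2 + 3*x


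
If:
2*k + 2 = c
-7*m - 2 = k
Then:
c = -14*m - 2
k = -7*m - 2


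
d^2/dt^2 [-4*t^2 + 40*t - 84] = -8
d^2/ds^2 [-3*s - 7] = 0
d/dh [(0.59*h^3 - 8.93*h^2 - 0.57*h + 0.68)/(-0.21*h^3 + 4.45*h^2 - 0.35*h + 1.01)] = (0.750200000000001*h^4 - 0.652400000000014*h^3 + 7.8781*h^2 - 24.0906*h - 0.3377)/(0.0441*h^6 - 1.869*h^5 + 19.9495*h^4 - 3.5392*h^3 + 9.1115*h^2 - 0.707*h + 1.0201)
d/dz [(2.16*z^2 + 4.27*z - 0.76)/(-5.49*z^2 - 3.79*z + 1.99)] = (15.2559*z^2 + 0.251999999999999*z + 5.6169)/(30.1401*z^4 + 41.6142*z^3 - 7.4861*z^2 - 15.0842*z + 3.9601)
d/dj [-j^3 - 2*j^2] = j*(-3*j - 4)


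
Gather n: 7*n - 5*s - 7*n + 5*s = 0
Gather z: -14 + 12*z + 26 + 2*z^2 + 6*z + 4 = 2*z^2 + 18*z + 16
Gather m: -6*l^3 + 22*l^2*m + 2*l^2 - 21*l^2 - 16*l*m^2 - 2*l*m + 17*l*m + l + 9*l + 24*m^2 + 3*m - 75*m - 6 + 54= -6*l^3 - 19*l^2 + 10*l + m^2*(24 - 16*l) + m*(22*l^2 + 15*l - 72) + 48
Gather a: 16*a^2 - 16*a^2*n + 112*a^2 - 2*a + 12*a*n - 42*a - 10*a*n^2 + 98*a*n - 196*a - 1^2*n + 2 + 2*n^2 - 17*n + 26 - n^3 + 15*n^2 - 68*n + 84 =a^2*(128 - 16*n) + a*(-10*n^2 + 110*n - 240) - n^3 + 17*n^2 - 86*n + 112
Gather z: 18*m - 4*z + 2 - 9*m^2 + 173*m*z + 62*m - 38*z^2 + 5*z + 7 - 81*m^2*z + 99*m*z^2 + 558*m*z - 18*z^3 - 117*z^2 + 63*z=-9*m^2 + 80*m - 18*z^3 + z^2*(99*m - 155) + z*(-81*m^2 + 731*m + 64) + 9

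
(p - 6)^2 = p^2 - 12*p + 36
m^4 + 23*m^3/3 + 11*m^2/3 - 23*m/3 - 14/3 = (m - 1)*(m + 2/3)*(m + 1)*(m + 7)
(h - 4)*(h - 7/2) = h^2 - 15*h/2 + 14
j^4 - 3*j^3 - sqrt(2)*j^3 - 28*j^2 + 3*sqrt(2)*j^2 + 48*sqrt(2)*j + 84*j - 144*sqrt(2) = (j - 3)*(j - 3*sqrt(2))*(j - 2*sqrt(2))*(j + 4*sqrt(2))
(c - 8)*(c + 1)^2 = c^3 - 6*c^2 - 15*c - 8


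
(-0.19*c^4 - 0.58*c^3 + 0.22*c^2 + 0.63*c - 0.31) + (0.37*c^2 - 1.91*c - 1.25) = -0.19*c^4 - 0.58*c^3 + 0.59*c^2 - 1.28*c - 1.56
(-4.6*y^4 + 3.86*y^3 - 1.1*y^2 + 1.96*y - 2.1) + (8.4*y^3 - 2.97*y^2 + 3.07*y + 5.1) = -4.6*y^4 + 12.26*y^3 - 4.07*y^2 + 5.03*y + 3.0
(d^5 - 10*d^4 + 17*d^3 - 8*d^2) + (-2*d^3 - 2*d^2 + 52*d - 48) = d^5 - 10*d^4 + 15*d^3 - 10*d^2 + 52*d - 48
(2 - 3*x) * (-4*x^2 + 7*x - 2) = 12*x^3 - 29*x^2 + 20*x - 4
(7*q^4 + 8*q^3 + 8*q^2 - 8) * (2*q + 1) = 14*q^5 + 23*q^4 + 24*q^3 + 8*q^2 - 16*q - 8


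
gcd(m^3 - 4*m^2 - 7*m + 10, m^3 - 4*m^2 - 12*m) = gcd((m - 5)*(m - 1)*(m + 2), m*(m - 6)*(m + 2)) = m + 2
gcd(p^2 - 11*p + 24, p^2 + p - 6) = 1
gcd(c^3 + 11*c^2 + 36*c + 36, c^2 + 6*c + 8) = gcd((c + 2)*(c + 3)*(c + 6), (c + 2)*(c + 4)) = c + 2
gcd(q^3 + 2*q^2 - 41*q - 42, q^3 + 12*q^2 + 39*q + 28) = q^2 + 8*q + 7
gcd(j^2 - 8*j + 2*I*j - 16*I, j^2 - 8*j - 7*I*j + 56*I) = j - 8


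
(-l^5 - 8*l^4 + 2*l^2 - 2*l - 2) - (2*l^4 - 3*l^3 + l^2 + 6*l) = -l^5 - 10*l^4 + 3*l^3 + l^2 - 8*l - 2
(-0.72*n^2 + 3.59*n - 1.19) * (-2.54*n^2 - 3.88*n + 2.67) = 1.8288*n^4 - 6.325*n^3 - 12.829*n^2 + 14.2025*n - 3.1773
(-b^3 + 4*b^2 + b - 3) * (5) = -5*b^3 + 20*b^2 + 5*b - 15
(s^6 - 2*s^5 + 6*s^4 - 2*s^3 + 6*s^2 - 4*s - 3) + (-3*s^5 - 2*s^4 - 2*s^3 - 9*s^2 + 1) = s^6 - 5*s^5 + 4*s^4 - 4*s^3 - 3*s^2 - 4*s - 2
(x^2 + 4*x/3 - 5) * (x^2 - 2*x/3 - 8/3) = x^4 + 2*x^3/3 - 77*x^2/9 - 2*x/9 + 40/3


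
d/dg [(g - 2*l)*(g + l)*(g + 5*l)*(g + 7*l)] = 4*g^3 + 33*g^2*l + 42*g*l^2 - 59*l^3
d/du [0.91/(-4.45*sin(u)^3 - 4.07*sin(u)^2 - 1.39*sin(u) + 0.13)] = (12.1485*sin(u)^2 + 7.4074*sin(u) + 1.2649)*cos(u)/(4.45*sin(u)^3 + 4.07*sin(u)^2 + 1.39*sin(u) - 0.13)^2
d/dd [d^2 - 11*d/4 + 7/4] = 2*d - 11/4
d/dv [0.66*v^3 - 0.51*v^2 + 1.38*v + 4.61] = 1.98*v^2 - 1.02*v + 1.38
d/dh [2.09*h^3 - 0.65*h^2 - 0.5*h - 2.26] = 6.27*h^2 - 1.3*h - 0.5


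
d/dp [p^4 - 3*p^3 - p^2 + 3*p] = 4*p^3 - 9*p^2 - 2*p + 3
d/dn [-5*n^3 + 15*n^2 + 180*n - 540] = -15*n^2 + 30*n + 180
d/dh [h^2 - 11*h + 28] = 2*h - 11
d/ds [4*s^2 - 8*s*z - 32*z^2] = 8*s - 8*z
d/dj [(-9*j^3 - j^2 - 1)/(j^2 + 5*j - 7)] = (-9*j^4 - 90*j^3 + 184*j^2 + 16*j + 5)/(j^4 + 10*j^3 + 11*j^2 - 70*j + 49)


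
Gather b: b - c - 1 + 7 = b - c + 6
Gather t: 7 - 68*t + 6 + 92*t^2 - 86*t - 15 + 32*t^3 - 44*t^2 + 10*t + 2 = 32*t^3 + 48*t^2 - 144*t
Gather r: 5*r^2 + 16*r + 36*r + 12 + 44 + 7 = 5*r^2 + 52*r + 63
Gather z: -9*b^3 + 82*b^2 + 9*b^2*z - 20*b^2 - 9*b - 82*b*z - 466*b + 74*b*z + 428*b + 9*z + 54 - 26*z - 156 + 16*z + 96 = -9*b^3 + 62*b^2 - 47*b + z*(9*b^2 - 8*b - 1) - 6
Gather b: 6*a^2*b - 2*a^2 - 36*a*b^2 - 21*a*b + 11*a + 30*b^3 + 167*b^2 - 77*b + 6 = -2*a^2 + 11*a + 30*b^3 + b^2*(167 - 36*a) + b*(6*a^2 - 21*a - 77) + 6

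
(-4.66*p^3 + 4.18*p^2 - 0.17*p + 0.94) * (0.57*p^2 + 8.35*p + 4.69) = -2.6562*p^5 - 36.5284*p^4 + 12.9507*p^3 + 18.7205*p^2 + 7.0517*p + 4.4086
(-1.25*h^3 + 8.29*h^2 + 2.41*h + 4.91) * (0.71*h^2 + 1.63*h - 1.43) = -0.8875*h^5 + 3.8484*h^4 + 17.0113*h^3 - 4.4403*h^2 + 4.557*h - 7.0213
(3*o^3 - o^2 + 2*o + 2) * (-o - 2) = -3*o^4 - 5*o^3 - 6*o - 4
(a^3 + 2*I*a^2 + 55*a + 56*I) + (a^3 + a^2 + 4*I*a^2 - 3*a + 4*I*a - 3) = 2*a^3 + a^2 + 6*I*a^2 + 52*a + 4*I*a - 3 + 56*I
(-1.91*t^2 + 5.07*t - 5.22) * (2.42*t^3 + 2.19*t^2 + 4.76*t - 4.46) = -4.6222*t^5 + 8.0865*t^4 - 10.6207*t^3 + 21.22*t^2 - 47.4594*t + 23.2812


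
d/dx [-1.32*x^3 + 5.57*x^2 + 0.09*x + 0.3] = -3.96*x^2 + 11.14*x + 0.09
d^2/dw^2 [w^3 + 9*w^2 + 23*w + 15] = 6*w + 18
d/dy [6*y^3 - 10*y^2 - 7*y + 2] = 18*y^2 - 20*y - 7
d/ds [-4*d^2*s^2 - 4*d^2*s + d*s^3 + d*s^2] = d*(-8*d*s - 4*d + 3*s^2 + 2*s)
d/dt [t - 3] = 1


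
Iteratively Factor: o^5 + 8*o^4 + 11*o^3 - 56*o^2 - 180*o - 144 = (o + 3)*(o^4 + 5*o^3 - 4*o^2 - 44*o - 48) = (o + 2)*(o + 3)*(o^3 + 3*o^2 - 10*o - 24) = (o + 2)*(o + 3)*(o + 4)*(o^2 - o - 6) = (o - 3)*(o + 2)*(o + 3)*(o + 4)*(o + 2)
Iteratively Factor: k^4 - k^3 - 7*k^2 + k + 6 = (k - 3)*(k^3 + 2*k^2 - k - 2) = (k - 3)*(k - 1)*(k^2 + 3*k + 2) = (k - 3)*(k - 1)*(k + 1)*(k + 2)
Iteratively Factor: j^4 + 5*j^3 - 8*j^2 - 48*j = (j + 4)*(j^3 + j^2 - 12*j) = j*(j + 4)*(j^2 + j - 12) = j*(j + 4)^2*(j - 3)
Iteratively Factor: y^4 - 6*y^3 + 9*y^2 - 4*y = (y - 1)*(y^3 - 5*y^2 + 4*y) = y*(y - 1)*(y^2 - 5*y + 4) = y*(y - 1)^2*(y - 4)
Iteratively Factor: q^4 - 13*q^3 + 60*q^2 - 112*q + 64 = (q - 1)*(q^3 - 12*q^2 + 48*q - 64) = (q - 4)*(q - 1)*(q^2 - 8*q + 16) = (q - 4)^2*(q - 1)*(q - 4)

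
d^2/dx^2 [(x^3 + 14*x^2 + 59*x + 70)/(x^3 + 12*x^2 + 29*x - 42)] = 4*(x^3 + 24*x^2 + 138*x + 278)/(x^6 + 15*x^5 + 57*x^4 - 55*x^3 - 342*x^2 + 540*x - 216)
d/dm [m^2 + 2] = 2*m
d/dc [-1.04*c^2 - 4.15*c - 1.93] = -2.08*c - 4.15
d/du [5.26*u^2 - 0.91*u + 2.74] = 10.52*u - 0.91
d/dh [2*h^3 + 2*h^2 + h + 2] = 6*h^2 + 4*h + 1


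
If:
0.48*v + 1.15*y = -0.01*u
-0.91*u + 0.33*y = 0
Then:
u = 0.362637362637363*y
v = -2.40338827838828*y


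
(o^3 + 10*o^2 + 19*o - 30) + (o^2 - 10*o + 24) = o^3 + 11*o^2 + 9*o - 6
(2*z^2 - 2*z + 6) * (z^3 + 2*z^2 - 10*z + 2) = 2*z^5 + 2*z^4 - 18*z^3 + 36*z^2 - 64*z + 12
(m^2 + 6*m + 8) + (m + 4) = m^2 + 7*m + 12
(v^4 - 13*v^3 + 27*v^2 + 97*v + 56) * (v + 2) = v^5 - 11*v^4 + v^3 + 151*v^2 + 250*v + 112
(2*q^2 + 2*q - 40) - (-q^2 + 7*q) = 3*q^2 - 5*q - 40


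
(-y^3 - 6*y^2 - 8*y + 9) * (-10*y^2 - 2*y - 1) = 10*y^5 + 62*y^4 + 93*y^3 - 68*y^2 - 10*y - 9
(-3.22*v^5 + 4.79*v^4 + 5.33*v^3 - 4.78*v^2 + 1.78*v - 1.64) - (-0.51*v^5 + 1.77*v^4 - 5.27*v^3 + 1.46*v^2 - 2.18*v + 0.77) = -2.71*v^5 + 3.02*v^4 + 10.6*v^3 - 6.24*v^2 + 3.96*v - 2.41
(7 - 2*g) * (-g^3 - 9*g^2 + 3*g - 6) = 2*g^4 + 11*g^3 - 69*g^2 + 33*g - 42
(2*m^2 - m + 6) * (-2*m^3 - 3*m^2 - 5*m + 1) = -4*m^5 - 4*m^4 - 19*m^3 - 11*m^2 - 31*m + 6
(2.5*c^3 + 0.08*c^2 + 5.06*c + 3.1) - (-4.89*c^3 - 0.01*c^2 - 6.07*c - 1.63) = 7.39*c^3 + 0.09*c^2 + 11.13*c + 4.73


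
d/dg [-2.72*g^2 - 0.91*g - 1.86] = -5.44*g - 0.91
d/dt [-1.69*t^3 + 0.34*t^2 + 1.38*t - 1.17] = -5.07*t^2 + 0.68*t + 1.38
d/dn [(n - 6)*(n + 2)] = 2*n - 4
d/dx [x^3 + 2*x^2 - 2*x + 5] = 3*x^2 + 4*x - 2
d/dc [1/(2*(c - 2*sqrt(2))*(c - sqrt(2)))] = (-c + 3*sqrt(2)/2)/(c^4 - 6*sqrt(2)*c^3 + 26*c^2 - 24*sqrt(2)*c + 16)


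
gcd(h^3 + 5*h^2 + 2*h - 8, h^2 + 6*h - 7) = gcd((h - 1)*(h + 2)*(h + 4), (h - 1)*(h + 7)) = h - 1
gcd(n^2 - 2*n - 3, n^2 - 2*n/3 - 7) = n - 3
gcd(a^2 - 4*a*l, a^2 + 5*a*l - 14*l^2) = 1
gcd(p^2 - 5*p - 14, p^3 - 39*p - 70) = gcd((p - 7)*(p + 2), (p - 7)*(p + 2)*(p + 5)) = p^2 - 5*p - 14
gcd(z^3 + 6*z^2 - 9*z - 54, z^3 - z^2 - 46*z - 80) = 1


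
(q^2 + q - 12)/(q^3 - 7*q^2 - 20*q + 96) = 1/(q - 8)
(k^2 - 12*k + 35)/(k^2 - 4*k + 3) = (k^2 - 12*k + 35)/(k^2 - 4*k + 3)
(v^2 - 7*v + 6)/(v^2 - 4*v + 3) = (v - 6)/(v - 3)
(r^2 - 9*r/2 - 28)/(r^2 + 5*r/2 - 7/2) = (r - 8)/(r - 1)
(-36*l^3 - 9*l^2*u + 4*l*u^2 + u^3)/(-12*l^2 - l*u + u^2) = (-12*l^2 + l*u + u^2)/(-4*l + u)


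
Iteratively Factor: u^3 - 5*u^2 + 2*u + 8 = (u - 2)*(u^2 - 3*u - 4) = (u - 2)*(u + 1)*(u - 4)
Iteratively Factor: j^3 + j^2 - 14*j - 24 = (j + 2)*(j^2 - j - 12) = (j - 4)*(j + 2)*(j + 3)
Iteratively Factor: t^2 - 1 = (t - 1)*(t + 1)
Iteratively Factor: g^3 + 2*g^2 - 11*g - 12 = (g + 4)*(g^2 - 2*g - 3) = (g - 3)*(g + 4)*(g + 1)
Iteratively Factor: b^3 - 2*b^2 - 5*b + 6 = (b - 3)*(b^2 + b - 2) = (b - 3)*(b - 1)*(b + 2)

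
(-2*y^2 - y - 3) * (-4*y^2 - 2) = 8*y^4 + 4*y^3 + 16*y^2 + 2*y + 6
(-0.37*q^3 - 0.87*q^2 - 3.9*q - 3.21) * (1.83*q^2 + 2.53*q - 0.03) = -0.6771*q^5 - 2.5282*q^4 - 9.327*q^3 - 15.7152*q^2 - 8.0043*q + 0.0963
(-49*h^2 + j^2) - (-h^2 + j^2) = -48*h^2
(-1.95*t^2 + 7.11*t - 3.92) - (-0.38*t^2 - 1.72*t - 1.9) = -1.57*t^2 + 8.83*t - 2.02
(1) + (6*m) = 6*m + 1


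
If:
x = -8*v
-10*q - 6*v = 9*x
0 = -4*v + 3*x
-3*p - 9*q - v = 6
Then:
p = -2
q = 0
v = 0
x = 0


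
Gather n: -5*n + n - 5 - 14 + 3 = -4*n - 16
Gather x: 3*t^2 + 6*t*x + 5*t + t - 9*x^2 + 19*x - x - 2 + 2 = 3*t^2 + 6*t - 9*x^2 + x*(6*t + 18)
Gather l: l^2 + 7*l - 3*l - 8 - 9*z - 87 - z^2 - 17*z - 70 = l^2 + 4*l - z^2 - 26*z - 165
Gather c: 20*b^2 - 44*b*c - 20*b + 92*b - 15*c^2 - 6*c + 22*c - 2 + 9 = 20*b^2 + 72*b - 15*c^2 + c*(16 - 44*b) + 7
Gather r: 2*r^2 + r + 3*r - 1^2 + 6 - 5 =2*r^2 + 4*r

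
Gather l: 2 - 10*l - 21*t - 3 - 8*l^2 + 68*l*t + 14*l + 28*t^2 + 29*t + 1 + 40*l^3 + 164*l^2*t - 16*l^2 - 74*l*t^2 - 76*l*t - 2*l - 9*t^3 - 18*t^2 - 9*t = 40*l^3 + l^2*(164*t - 24) + l*(-74*t^2 - 8*t + 2) - 9*t^3 + 10*t^2 - t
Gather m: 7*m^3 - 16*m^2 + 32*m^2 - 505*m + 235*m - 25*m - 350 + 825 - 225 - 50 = 7*m^3 + 16*m^2 - 295*m + 200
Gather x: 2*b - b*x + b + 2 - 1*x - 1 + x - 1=-b*x + 3*b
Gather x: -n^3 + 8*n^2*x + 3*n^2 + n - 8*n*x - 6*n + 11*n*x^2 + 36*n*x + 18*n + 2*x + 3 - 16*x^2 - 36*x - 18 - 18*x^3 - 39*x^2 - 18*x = -n^3 + 3*n^2 + 13*n - 18*x^3 + x^2*(11*n - 55) + x*(8*n^2 + 28*n - 52) - 15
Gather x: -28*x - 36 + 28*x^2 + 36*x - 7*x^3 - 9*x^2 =-7*x^3 + 19*x^2 + 8*x - 36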